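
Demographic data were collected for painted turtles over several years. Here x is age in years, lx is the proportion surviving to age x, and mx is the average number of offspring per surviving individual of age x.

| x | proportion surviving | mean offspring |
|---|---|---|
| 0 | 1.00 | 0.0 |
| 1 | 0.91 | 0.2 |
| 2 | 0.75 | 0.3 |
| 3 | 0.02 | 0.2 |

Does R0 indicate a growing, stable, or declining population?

R0 = Σ lx·mx = 0 + 0.182 + 0.225 + 0.004 = 0.411
R0 < 1, so the population is declining.

declining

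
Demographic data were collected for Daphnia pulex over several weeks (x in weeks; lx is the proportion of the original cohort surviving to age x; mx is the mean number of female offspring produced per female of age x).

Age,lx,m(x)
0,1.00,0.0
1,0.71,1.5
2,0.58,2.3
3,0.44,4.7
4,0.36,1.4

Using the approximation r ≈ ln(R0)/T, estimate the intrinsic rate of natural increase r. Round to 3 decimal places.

R0 = Σ lx·mx = 0 + 1.065 + 1.334 + 2.068 + 0.504 = 4.971
Σ x·lx·mx = 11.953; T = 11.953/4.971 = 2.40455…
r ≈ ln(R0)/T = ln(4.971)/2.40455… = 0.66691… → 0.667

0.667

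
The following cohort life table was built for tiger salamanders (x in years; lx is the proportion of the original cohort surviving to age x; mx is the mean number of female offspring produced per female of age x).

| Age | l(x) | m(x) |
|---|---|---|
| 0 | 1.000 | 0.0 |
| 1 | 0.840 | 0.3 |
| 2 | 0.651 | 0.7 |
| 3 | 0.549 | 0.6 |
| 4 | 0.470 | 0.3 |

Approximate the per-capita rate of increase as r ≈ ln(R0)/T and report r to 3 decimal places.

0.071

R0 = Σ lx·mx = 0 + 0.252 + 0.4557 + 0.3294 + 0.141 = 1.1781
Σ x·lx·mx = 2.7156; T = 2.7156/1.1781 = 2.30507…
r ≈ ln(R0)/T = ln(1.1781)/2.30507… = 0.07111… → 0.071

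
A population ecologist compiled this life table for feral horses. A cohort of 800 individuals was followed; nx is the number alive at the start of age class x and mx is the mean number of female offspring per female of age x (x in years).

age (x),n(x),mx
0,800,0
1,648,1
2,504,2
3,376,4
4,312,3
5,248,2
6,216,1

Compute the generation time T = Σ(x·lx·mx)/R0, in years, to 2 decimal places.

lx = nx/n0 = nx/800: 1, 0.81, 0.63, 0.47, 0.39, 0.31, 0.27
lx·mx: 0, 0.81, 1.26, 1.88, 1.17, 0.62, 0.27 → R0 = 6.01
x·lx·mx: 0, 0.81, 2.52, 5.64, 4.68, 3.1, 1.62 → Σ = 18.37
T = 18.37 / 6.01 = 3.056572… → 3.06

3.06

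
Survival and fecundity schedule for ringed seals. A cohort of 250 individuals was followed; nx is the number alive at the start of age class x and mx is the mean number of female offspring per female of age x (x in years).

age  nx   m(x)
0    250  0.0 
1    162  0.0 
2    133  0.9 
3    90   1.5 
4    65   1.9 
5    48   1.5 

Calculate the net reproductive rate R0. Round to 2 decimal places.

lx = nx/n0 = nx/250: 1, 0.648, 0.532, 0.36, 0.26, 0.192
lx·mx by age: 0, 0, 0.4788, 0.54, 0.494, 0.288
R0 = Σ lx·mx = 1.8008 → 1.80

1.80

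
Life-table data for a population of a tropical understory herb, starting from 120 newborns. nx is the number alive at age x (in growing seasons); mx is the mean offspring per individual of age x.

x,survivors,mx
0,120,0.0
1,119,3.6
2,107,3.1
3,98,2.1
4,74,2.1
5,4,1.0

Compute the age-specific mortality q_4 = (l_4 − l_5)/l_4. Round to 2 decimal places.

lx = nx/n0 = nx/120: 1, 0.99167…, 0.89167…, 0.81667…, 0.61667…, 0.03333…
q_4 = (l_4 − l_5) / l_4 = (0.616667… − 0.033333…) / 0.616667…
     = 0.583333… / 0.616667… = 0.945946… → 0.95

0.95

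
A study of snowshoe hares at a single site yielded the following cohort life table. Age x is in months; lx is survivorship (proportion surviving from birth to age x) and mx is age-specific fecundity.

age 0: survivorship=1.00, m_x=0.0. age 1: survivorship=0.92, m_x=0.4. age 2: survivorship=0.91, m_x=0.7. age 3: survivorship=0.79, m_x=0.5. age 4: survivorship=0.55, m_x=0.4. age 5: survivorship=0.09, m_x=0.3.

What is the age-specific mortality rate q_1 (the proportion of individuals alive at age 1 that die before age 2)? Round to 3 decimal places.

0.011

q_1 = (l_1 − l_2) / l_1 = (0.92 − 0.91) / 0.92
     = 0.01 / 0.92 = 0.01087… → 0.011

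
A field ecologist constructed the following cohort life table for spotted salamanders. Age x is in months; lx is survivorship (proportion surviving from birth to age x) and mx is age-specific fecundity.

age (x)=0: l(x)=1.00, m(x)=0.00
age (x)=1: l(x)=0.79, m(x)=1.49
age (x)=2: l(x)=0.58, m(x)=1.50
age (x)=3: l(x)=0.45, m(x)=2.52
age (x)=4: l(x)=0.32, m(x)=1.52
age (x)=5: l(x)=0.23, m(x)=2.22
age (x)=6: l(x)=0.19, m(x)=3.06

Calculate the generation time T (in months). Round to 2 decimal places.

lx·mx: 0, 1.1771, 0.87, 1.134, 0.4864, 0.5106, 0.5814 → R0 = 4.7595
x·lx·mx: 0, 1.1771, 1.74, 3.402, 1.9456, 2.553, 3.4884 → Σ = 14.3061
T = 14.3061 / 4.7595 = 3.005799… → 3.01

3.01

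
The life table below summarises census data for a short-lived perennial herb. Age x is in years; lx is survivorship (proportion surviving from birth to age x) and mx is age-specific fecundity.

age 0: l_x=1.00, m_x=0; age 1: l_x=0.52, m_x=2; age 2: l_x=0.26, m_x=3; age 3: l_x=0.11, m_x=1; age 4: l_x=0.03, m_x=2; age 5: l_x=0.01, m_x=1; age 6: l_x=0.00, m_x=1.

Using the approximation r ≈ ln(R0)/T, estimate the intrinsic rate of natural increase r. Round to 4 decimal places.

R0 = Σ lx·mx = 0 + 1.04 + 0.78 + 0.11 + 0.06 + 0.01 + 0 = 2
Σ x·lx·mx = 3.22; T = 3.22/2 = 1.61
r ≈ ln(R0)/T = ln(2)/1.61 = 0.430526… → 0.4305

0.4305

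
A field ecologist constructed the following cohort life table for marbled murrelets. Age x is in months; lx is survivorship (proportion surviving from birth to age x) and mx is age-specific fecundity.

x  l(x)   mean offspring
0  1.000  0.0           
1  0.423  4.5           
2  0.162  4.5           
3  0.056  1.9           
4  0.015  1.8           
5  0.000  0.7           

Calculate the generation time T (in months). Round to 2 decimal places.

1.37

lx·mx: 0, 1.9035, 0.729, 0.1064, 0.027, 0 → R0 = 2.7659
x·lx·mx: 0, 1.9035, 1.458, 0.3192, 0.108, 0 → Σ = 3.7887
T = 3.7887 / 2.7659 = 1.369789… → 1.37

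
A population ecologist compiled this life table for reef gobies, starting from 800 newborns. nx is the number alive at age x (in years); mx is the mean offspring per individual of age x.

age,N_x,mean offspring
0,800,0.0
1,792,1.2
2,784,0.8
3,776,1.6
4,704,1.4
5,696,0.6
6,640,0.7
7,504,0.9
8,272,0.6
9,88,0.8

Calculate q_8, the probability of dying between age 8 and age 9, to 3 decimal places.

0.676

lx = nx/n0 = nx/800: 1, 0.99, 0.98, 0.97, 0.88, 0.87, 0.8, 0.63, 0.34, 0.11
q_8 = (l_8 − l_9) / l_8 = (0.34 − 0.11) / 0.34
     = 0.23 / 0.34 = 0.676471… → 0.676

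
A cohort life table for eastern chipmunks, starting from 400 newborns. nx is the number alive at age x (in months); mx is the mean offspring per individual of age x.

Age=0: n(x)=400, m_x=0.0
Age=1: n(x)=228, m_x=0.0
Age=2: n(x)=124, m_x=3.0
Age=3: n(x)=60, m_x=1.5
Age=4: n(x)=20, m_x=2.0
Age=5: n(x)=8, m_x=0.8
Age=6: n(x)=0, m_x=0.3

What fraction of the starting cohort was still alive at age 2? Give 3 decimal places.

0.310

l_2 = n_2/n_0 = 124/400 = 0.31 → 0.310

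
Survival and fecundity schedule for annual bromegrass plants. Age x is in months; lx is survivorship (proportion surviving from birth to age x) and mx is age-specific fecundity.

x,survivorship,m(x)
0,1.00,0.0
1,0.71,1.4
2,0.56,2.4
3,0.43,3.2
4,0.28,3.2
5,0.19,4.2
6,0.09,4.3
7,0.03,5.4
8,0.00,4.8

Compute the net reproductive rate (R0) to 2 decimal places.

lx·mx by age: 0, 0.994, 1.344, 1.376, 0.896, 0.798, 0.387, 0.162, 0
R0 = Σ lx·mx = 5.957 → 5.96

5.96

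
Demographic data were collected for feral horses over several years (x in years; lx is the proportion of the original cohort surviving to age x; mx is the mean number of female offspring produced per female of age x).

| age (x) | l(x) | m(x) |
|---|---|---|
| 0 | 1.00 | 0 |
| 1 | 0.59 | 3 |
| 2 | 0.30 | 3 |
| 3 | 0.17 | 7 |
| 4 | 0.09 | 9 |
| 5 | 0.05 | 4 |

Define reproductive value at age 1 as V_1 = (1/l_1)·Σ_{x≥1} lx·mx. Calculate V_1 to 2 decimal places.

lx·mx for x ≥ 1: 1.77, 0.9, 1.19, 0.81, 0.2 → sum = 4.87
V_1 = 4.87 / l_1 = 4.87 / 0.59 = 8.254237… → 8.25

8.25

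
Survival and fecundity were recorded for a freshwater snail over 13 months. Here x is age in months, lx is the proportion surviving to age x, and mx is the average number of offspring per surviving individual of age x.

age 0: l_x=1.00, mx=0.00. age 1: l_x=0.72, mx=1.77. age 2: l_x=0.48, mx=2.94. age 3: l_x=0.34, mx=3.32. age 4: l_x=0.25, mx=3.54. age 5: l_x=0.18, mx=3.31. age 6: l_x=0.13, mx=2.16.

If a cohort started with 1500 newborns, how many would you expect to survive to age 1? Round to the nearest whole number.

Expected survivors = N0 · l_1 = 1500 × 0.72 = 1080 → 1080

1080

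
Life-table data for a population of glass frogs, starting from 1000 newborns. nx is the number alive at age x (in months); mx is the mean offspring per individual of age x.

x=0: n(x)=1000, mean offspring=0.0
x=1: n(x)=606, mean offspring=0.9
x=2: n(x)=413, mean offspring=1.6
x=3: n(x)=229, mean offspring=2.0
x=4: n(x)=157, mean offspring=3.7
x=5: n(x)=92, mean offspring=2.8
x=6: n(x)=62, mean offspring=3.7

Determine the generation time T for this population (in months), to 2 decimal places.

lx = nx/n0 = nx/1000: 1, 0.606, 0.413, 0.229, 0.157, 0.092, 0.062
lx·mx: 0, 0.5454, 0.6608, 0.458, 0.5809, 0.2576, 0.2294 → R0 = 2.7321
x·lx·mx: 0, 0.5454, 1.3216, 1.374, 2.3236, 1.288, 1.3764 → Σ = 8.229
T = 8.229 / 2.7321 = 3.011969… → 3.01

3.01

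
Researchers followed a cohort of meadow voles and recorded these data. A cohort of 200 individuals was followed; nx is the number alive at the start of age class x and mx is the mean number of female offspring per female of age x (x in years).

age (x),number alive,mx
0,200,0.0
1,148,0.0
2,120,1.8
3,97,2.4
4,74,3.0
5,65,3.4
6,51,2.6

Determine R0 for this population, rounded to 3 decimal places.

5.122

lx = nx/n0 = nx/200: 1, 0.74, 0.6, 0.485, 0.37, 0.325, 0.255
lx·mx by age: 0, 0, 1.08, 1.164, 1.11, 1.105, 0.663
R0 = Σ lx·mx = 5.122 → 5.122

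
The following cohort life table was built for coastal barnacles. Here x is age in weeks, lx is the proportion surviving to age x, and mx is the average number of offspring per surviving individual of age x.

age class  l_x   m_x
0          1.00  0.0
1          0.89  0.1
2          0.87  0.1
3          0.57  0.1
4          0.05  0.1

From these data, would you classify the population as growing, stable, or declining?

R0 = Σ lx·mx = 0 + 0.089 + 0.087 + 0.057 + 0.005 = 0.238
R0 < 1, so the population is declining.

declining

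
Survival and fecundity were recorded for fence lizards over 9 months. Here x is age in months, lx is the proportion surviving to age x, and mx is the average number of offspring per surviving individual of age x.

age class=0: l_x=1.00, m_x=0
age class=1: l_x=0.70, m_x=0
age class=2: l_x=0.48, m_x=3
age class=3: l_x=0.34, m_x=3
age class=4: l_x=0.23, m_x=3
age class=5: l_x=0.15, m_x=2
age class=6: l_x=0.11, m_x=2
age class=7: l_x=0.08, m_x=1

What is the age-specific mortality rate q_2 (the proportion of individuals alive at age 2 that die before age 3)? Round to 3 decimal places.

0.292

q_2 = (l_2 − l_3) / l_2 = (0.48 − 0.34) / 0.48
     = 0.14 / 0.48 = 0.291667… → 0.292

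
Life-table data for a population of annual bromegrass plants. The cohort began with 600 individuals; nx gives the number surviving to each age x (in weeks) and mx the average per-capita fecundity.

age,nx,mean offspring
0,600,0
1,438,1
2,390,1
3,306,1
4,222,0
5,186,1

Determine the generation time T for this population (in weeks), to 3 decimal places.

2.323

lx = nx/n0 = nx/600: 1, 0.73, 0.65, 0.51, 0.37, 0.31
lx·mx: 0, 0.73, 0.65, 0.51, 0, 0.31 → R0 = 2.2
x·lx·mx: 0, 0.73, 1.3, 1.53, 0, 1.55 → Σ = 5.11
T = 5.11 / 2.2 = 2.322727… → 2.323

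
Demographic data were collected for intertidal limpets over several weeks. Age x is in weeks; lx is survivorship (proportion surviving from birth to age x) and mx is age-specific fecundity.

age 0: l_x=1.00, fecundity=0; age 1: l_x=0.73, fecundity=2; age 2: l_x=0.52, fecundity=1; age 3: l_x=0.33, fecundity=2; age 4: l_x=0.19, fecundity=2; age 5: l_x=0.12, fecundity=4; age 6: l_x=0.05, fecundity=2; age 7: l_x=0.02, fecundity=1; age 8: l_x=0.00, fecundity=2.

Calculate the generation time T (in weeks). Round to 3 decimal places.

lx·mx: 0, 1.46, 0.52, 0.66, 0.38, 0.48, 0.1, 0.02, 0 → R0 = 3.62
x·lx·mx: 0, 1.46, 1.04, 1.98, 1.52, 2.4, 0.6, 0.14, 0 → Σ = 9.14
T = 9.14 / 3.62 = 2.524862… → 2.525

2.525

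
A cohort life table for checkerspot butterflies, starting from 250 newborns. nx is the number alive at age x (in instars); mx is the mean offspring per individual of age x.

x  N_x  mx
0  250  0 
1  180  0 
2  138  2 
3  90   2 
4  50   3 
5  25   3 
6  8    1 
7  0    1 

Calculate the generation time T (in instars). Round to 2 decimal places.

lx = nx/n0 = nx/250: 1, 0.72, 0.552, 0.36, 0.2, 0.1, 0.032, 0
lx·mx: 0, 0, 1.104, 0.72, 0.6, 0.3, 0.032, 0 → R0 = 2.756
x·lx·mx: 0, 0, 2.208, 2.16, 2.4, 1.5, 0.192, 0 → Σ = 8.46
T = 8.46 / 2.756 = 3.069666… → 3.07

3.07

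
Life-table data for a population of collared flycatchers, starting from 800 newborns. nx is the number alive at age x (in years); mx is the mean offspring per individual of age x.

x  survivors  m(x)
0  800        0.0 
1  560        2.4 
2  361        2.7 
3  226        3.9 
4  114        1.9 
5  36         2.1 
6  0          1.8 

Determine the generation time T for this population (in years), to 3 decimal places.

lx = nx/n0 = nx/800: 1, 0.7, 0.45125, 0.2825, 0.1425, 0.045, 0
lx·mx: 0, 1.68, 1.218375, 1.10175, 0.27075, 0.0945, 0 → R0 = 4.365375
x·lx·mx: 0, 1.68, 2.43675, 3.30525, 1.083, 0.4725, 0 → Σ = 8.9775
T = 8.9775 / 4.365375 = 2.056524… → 2.057

2.057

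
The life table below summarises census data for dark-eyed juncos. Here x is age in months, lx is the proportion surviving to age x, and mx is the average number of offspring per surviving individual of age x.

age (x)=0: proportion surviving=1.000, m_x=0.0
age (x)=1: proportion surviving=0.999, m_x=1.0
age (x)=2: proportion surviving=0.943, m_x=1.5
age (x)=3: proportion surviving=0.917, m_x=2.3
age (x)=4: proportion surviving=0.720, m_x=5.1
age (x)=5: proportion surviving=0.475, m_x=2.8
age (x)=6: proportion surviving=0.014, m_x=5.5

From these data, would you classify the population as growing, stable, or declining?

growing

R0 = Σ lx·mx = 0 + 0.999 + 1.4145 + 2.1091 + 3.672 + 1.33 + 0.077 = 9.6016
R0 > 1, so the population is growing.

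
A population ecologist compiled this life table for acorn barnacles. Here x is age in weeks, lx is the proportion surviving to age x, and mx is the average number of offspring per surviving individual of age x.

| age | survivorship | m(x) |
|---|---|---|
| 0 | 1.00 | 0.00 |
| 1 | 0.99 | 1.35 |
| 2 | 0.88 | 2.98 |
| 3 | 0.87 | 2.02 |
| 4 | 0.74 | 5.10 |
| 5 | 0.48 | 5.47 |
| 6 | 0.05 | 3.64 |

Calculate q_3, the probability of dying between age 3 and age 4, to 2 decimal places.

q_3 = (l_3 − l_4) / l_3 = (0.87 − 0.74) / 0.87
     = 0.13 / 0.87 = 0.149425… → 0.15

0.15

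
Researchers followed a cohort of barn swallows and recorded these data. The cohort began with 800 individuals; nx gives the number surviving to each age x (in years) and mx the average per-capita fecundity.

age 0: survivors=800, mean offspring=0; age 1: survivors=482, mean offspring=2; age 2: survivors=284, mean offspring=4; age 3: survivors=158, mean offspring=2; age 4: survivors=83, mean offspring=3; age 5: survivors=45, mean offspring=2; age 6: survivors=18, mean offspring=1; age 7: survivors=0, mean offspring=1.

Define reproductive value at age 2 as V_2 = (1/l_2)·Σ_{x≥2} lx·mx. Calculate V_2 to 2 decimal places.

6.37

lx = nx/n0 = nx/800: 1, 0.6025, 0.355, 0.1975, 0.10375, 0.05625, 0.0225, 0
lx·mx for x ≥ 2: 1.42, 0.395, 0.31125, 0.1125, 0.0225, 0 → sum = 2.26125
V_2 = 2.26125 / l_2 = 2.26125 / 0.355 = 6.369718… → 6.37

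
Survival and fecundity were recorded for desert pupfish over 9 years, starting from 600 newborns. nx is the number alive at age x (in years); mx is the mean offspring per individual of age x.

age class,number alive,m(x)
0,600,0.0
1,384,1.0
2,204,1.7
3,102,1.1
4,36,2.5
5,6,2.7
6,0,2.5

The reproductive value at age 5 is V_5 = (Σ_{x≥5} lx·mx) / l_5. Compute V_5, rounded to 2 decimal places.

2.70

lx = nx/n0 = nx/600: 1, 0.64, 0.34, 0.17, 0.06, 0.01, 0
lx·mx for x ≥ 5: 0.027, 0 → sum = 0.027
V_5 = 0.027 / l_5 = 0.027 / 0.01 = 2.7 → 2.70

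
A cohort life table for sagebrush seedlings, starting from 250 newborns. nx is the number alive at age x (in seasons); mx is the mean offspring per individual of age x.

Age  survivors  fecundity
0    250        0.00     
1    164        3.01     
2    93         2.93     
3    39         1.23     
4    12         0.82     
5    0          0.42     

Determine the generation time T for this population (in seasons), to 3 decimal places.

lx = nx/n0 = nx/250: 1, 0.656, 0.372, 0.156, 0.048, 0
lx·mx: 0, 1.97456, 1.08996, 0.19188, 0.03936, 0 → R0 = 3.29576
x·lx·mx: 0, 1.97456, 2.17992, 0.57564, 0.15744, 0 → Σ = 4.88756
T = 4.88756 / 3.29576 = 1.482984… → 1.483

1.483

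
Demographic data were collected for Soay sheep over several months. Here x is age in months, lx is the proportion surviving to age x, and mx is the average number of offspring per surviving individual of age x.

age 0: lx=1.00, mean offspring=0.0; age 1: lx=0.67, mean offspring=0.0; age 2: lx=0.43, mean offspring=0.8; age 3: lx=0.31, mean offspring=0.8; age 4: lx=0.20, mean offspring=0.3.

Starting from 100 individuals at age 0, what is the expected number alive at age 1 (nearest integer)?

Expected survivors = N0 · l_1 = 100 × 0.67 = 67 → 67

67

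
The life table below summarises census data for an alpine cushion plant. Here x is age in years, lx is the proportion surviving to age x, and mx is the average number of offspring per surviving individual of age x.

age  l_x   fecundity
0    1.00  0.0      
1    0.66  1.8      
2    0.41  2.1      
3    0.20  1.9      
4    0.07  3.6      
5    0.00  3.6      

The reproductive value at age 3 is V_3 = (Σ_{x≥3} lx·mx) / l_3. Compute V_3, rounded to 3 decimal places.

lx·mx for x ≥ 3: 0.38, 0.252, 0 → sum = 0.632
V_3 = 0.632 / l_3 = 0.632 / 0.2 = 3.16 → 3.160

3.160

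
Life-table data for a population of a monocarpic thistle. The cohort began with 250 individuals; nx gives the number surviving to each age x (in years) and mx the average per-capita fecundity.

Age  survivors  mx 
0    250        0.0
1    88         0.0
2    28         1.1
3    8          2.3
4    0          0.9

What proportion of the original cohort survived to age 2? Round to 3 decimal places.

l_2 = n_2/n_0 = 28/250 = 0.112 → 0.112

0.112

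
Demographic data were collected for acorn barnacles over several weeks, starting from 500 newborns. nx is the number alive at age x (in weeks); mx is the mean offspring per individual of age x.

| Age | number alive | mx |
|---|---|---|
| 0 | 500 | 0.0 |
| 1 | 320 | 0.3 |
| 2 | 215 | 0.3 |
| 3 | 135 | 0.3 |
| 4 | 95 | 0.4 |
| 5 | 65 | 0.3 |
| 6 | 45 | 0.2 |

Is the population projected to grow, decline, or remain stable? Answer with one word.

lx = nx/n0 = nx/500: 1, 0.64, 0.43, 0.27, 0.19, 0.13, 0.09
R0 = Σ lx·mx = 0 + 0.192 + 0.129 + 0.081 + 0.076 + 0.039 + 0.018 = 0.535
R0 < 1, so the population is declining.

declining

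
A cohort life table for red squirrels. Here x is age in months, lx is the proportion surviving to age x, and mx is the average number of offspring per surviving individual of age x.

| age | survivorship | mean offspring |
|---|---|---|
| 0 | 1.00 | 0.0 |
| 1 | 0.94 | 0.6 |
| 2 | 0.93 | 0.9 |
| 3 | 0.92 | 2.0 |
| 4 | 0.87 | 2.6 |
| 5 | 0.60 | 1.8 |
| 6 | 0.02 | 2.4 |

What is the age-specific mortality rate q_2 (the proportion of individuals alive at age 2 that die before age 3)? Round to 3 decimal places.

q_2 = (l_2 − l_3) / l_2 = (0.93 − 0.92) / 0.93
     = 0.01 / 0.93 = 0.010753… → 0.011

0.011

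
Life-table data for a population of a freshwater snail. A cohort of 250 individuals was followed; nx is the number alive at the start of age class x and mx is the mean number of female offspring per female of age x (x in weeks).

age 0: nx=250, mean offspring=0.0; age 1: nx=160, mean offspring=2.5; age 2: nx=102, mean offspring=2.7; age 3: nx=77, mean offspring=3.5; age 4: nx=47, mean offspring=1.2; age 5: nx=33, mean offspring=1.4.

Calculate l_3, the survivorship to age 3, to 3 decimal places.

l_3 = n_3/n_0 = 77/250 = 0.308 → 0.308

0.308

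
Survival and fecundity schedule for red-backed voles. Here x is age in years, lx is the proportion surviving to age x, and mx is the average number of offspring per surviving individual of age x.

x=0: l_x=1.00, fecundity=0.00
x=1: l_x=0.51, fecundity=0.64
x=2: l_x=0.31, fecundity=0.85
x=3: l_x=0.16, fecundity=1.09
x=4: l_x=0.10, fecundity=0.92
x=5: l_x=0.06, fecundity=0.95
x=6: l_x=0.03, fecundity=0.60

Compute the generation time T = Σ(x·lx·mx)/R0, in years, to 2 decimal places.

lx·mx: 0, 0.3264, 0.2635, 0.1744, 0.092, 0.057, 0.018 → R0 = 0.9313
x·lx·mx: 0, 0.3264, 0.527, 0.5232, 0.368, 0.285, 0.108 → Σ = 2.1376
T = 2.1376 / 0.9313 = 2.295286… → 2.30

2.30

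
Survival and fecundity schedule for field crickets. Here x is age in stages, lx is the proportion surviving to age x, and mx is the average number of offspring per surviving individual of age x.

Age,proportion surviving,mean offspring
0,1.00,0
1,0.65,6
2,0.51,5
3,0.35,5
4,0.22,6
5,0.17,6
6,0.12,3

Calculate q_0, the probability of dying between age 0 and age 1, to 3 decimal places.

0.350

q_0 = (l_0 − l_1) / l_0 = (1 − 0.65) / 1
     = 0.35 / 1 = 0.35 → 0.350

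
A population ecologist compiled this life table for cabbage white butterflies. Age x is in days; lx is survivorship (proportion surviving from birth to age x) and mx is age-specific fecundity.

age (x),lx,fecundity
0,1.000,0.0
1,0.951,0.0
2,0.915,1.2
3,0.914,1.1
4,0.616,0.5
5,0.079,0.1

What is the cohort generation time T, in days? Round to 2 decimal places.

lx·mx: 0, 0, 1.098, 1.0054, 0.308, 0.0079 → R0 = 2.4193
x·lx·mx: 0, 0, 2.196, 3.0162, 1.232, 0.0395 → Σ = 6.4837
T = 6.4837 / 2.4193 = 2.67999… → 2.68

2.68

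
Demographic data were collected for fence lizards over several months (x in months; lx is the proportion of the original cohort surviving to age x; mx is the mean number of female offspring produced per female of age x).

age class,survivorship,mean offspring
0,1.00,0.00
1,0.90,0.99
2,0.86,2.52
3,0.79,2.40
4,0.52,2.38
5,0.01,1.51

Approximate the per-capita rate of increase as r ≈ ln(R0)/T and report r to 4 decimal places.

R0 = Σ lx·mx = 0 + 0.891 + 2.1672 + 1.896 + 1.2376 + 0.0151 = 6.2069
Σ x·lx·mx = 15.9393; T = 15.9393/6.2069 = 2.568…
r ≈ ln(R0)/T = ln(6.2069)/2.568… = 0.710928… → 0.7109

0.7109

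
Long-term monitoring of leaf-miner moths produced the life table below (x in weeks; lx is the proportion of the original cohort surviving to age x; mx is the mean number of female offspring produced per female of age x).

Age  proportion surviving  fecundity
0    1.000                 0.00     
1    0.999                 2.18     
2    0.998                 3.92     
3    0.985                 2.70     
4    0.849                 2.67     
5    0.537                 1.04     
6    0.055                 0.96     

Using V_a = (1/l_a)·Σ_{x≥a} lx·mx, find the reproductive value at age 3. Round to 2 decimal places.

5.62

lx·mx for x ≥ 3: 2.6595, 2.26683, 0.55848, 0.0528 → sum = 5.53761
V_3 = 5.53761 / l_3 = 5.53761 / 0.985 = 5.621939… → 5.62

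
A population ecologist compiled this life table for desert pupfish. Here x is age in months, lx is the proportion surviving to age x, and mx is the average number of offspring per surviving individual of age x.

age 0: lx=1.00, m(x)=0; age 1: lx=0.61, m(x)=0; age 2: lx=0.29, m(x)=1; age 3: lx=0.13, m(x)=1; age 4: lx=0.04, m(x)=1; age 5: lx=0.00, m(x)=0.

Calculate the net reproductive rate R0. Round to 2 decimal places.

lx·mx by age: 0, 0, 0.29, 0.13, 0.04, 0
R0 = Σ lx·mx = 0.46 → 0.46

0.46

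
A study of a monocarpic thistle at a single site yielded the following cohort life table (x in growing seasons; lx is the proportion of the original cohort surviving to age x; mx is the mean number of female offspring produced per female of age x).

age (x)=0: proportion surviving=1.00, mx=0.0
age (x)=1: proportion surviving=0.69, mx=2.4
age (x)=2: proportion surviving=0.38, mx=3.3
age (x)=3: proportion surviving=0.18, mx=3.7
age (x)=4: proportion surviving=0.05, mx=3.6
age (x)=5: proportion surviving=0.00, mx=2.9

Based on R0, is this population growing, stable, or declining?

growing

R0 = Σ lx·mx = 0 + 1.656 + 1.254 + 0.666 + 0.18 + 0 = 3.756
R0 > 1, so the population is growing.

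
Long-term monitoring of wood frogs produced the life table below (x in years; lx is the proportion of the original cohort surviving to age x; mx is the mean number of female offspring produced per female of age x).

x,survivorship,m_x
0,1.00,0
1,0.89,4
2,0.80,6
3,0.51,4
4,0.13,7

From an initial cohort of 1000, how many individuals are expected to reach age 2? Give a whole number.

Expected survivors = N0 · l_2 = 1000 × 0.80 = 800 → 800

800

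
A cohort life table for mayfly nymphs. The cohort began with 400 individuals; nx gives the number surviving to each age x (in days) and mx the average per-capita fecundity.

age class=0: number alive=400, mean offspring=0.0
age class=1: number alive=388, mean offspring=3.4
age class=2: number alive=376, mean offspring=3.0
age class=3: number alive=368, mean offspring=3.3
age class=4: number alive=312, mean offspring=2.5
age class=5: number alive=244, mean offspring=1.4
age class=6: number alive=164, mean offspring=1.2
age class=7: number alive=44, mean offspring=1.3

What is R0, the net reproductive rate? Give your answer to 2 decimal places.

lx = nx/n0 = nx/400: 1, 0.97, 0.94, 0.92, 0.78, 0.61, 0.41, 0.11
lx·mx by age: 0, 3.298, 2.82, 3.036, 1.95, 0.854, 0.492, 0.143
R0 = Σ lx·mx = 12.593 → 12.59

12.59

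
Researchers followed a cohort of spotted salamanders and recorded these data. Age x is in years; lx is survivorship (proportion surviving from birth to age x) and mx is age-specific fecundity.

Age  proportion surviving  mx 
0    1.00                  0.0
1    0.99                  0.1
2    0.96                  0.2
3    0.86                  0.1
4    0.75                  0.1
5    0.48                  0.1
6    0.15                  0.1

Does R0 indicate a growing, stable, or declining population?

declining

R0 = Σ lx·mx = 0 + 0.099 + 0.192 + 0.086 + 0.075 + 0.048 + 0.015 = 0.515
R0 < 1, so the population is declining.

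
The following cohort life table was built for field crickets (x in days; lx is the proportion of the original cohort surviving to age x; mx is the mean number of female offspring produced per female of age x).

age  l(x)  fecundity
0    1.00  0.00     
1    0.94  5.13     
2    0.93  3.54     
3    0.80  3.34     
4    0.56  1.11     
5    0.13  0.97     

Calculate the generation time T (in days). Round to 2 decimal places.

1.95

lx·mx: 0, 4.8222, 3.2922, 2.672, 0.6216, 0.1261 → R0 = 11.5341
x·lx·mx: 0, 4.8222, 6.5844, 8.016, 2.4864, 0.6305 → Σ = 22.5395
T = 22.5395 / 11.5341 = 1.954162… → 1.95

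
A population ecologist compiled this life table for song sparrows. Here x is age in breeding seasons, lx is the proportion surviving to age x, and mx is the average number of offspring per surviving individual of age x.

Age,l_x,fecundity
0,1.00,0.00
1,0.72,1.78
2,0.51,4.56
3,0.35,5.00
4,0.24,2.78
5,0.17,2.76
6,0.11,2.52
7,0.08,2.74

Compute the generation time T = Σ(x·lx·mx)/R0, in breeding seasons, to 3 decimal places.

lx·mx: 0, 1.2816, 2.3256, 1.75, 0.6672, 0.4692, 0.2772, 0.2192 → R0 = 6.99
x·lx·mx: 0, 1.2816, 4.6512, 5.25, 2.6688, 2.346, 1.6632, 1.5344 → Σ = 19.3952
T = 19.3952 / 6.99 = 2.774707… → 2.775

2.775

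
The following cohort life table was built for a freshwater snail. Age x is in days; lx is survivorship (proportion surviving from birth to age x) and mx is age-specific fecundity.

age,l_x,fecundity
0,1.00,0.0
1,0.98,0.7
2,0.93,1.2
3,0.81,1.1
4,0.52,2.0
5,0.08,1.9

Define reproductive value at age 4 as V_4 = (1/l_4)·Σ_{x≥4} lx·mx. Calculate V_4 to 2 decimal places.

lx·mx for x ≥ 4: 1.04, 0.152 → sum = 1.192
V_4 = 1.192 / l_4 = 1.192 / 0.52 = 2.292308… → 2.29

2.29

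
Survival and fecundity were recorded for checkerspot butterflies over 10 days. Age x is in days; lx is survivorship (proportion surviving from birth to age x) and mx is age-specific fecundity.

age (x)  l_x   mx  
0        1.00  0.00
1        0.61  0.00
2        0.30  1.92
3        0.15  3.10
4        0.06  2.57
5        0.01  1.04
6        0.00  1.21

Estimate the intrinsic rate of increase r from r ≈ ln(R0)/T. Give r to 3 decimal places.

0.070

R0 = Σ lx·mx = 0 + 0 + 0.576 + 0.465 + 0.1542 + 0.0104 + 0 = 1.2056
Σ x·lx·mx = 3.2158; T = 3.2158/1.2056 = 2.66739…
r ≈ ln(R0)/T = ln(1.2056)/2.66739… = 0.0701… → 0.070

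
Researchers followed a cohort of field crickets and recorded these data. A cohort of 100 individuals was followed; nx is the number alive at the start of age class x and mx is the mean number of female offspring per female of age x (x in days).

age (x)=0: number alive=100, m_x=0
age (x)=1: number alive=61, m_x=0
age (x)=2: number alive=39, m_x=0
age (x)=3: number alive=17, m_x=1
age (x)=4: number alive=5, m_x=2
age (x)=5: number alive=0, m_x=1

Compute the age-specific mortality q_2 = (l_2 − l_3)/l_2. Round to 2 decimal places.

0.56

lx = nx/n0 = nx/100: 1, 0.61, 0.39, 0.17, 0.05, 0
q_2 = (l_2 − l_3) / l_2 = (0.39 − 0.17) / 0.39
     = 0.22 / 0.39 = 0.564103… → 0.56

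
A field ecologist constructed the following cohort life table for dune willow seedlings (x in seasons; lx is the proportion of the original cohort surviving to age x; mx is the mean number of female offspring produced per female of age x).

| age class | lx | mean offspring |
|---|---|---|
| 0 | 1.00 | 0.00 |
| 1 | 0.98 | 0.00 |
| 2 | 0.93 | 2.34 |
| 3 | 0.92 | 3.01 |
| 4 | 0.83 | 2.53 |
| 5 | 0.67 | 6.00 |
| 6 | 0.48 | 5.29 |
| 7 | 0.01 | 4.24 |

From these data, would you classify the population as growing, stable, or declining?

growing

R0 = Σ lx·mx = 0 + 0 + 2.1762 + 2.7692 + 2.0999 + 4.02 + 2.5392 + 0.0424 = 13.6469
R0 > 1, so the population is growing.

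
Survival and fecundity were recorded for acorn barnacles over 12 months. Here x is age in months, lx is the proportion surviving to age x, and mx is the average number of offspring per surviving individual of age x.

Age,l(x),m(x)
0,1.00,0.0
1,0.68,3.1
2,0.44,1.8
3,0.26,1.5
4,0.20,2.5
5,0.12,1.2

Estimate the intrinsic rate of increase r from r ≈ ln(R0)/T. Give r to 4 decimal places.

0.7107

R0 = Σ lx·mx = 0 + 2.108 + 0.792 + 0.39 + 0.5 + 0.144 = 3.934
Σ x·lx·mx = 7.582; T = 7.582/3.934 = 1.9273…
r ≈ ln(R0)/T = ln(3.934)/1.9273… = 0.710661… → 0.7107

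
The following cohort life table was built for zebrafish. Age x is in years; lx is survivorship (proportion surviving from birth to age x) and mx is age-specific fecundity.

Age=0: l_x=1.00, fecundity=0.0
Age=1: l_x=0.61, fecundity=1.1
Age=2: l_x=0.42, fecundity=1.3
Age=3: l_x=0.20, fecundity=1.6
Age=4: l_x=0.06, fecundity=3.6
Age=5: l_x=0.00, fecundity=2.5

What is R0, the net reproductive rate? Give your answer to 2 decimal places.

1.75

lx·mx by age: 0, 0.671, 0.546, 0.32, 0.216, 0
R0 = Σ lx·mx = 1.753 → 1.75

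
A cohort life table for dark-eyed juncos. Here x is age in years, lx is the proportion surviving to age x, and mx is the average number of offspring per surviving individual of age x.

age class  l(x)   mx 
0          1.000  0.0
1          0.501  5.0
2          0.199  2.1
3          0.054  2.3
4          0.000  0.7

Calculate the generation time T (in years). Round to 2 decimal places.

1.22

lx·mx: 0, 2.505, 0.4179, 0.1242, 0 → R0 = 3.0471
x·lx·mx: 0, 2.505, 0.8358, 0.3726, 0 → Σ = 3.7134
T = 3.7134 / 3.0471 = 1.218667… → 1.22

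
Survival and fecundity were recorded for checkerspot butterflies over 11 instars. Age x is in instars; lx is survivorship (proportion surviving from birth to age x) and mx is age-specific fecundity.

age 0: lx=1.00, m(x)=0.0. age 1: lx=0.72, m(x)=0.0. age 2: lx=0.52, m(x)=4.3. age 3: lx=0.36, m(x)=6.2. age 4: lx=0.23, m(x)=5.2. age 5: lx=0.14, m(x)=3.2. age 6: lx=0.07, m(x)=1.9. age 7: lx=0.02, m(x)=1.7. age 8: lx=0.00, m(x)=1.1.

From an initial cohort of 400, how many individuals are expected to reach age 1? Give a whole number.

288

Expected survivors = N0 · l_1 = 400 × 0.72 = 288 → 288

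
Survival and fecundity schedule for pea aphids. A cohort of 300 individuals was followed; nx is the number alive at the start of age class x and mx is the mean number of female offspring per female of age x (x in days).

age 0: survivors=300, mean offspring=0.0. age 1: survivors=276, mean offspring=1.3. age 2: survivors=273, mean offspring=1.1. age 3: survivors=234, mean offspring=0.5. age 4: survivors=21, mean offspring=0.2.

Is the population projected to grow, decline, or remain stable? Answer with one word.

lx = nx/n0 = nx/300: 1, 0.92, 0.91, 0.78, 0.07
R0 = Σ lx·mx = 0 + 1.196 + 1.001 + 0.39 + 0.014 = 2.601
R0 > 1, so the population is growing.

growing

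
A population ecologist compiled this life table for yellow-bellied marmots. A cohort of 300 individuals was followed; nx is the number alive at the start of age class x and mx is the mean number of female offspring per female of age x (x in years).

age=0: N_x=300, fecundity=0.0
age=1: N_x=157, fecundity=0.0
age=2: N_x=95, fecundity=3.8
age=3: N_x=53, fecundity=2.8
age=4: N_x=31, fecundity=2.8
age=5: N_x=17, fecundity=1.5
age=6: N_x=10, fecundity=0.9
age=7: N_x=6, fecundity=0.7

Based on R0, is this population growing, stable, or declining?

lx = nx/n0 = nx/300: 1, 0.52333…, 0.31667…, 0.17667…, 0.10333…, 0.05667…, 0.03333…, 0.02
R0 = Σ lx·mx = 0 + 0 + 1.203333… + 0.494667… + 0.289333… + 0.085… + 0.03… + 0.014 = 2.116333…
R0 > 1, so the population is growing.

growing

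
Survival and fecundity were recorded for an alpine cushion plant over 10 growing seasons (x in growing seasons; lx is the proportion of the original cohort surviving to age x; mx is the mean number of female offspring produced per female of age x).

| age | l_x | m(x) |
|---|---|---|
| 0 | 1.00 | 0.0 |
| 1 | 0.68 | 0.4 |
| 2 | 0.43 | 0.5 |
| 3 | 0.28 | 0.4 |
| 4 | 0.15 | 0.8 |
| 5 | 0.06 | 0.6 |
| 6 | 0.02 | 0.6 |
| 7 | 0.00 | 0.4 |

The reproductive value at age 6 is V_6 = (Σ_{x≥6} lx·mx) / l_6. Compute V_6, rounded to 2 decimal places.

0.60

lx·mx for x ≥ 6: 0.012, 0 → sum = 0.012
V_6 = 0.012 / l_6 = 0.012 / 0.02 = 0.6 → 0.60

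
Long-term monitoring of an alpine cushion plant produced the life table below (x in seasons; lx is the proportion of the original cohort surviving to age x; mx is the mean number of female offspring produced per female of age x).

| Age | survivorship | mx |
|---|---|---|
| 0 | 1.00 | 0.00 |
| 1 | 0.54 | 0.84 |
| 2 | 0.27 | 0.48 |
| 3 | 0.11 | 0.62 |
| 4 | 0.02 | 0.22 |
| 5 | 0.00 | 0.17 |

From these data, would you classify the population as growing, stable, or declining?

R0 = Σ lx·mx = 0 + 0.4536 + 0.1296 + 0.0682 + 0.0044 + 0 = 0.6558
R0 < 1, so the population is declining.

declining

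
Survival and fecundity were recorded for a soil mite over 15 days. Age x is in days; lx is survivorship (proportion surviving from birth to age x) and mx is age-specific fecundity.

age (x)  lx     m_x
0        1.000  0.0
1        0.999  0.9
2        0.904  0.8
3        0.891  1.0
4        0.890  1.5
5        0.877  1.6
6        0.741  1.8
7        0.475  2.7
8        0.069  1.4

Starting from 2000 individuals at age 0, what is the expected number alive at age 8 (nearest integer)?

138

Expected survivors = N0 · l_8 = 2000 × 0.069 = 138 → 138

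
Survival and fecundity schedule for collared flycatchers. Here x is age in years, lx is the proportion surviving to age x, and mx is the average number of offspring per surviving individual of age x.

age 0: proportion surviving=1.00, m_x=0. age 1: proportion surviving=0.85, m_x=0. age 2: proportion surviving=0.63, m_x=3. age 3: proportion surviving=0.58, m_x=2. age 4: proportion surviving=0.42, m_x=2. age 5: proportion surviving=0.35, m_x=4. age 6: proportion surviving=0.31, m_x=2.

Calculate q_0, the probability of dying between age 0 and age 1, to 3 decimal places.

0.150

q_0 = (l_0 − l_1) / l_0 = (1 − 0.85) / 1
     = 0.15 / 1 = 0.15 → 0.150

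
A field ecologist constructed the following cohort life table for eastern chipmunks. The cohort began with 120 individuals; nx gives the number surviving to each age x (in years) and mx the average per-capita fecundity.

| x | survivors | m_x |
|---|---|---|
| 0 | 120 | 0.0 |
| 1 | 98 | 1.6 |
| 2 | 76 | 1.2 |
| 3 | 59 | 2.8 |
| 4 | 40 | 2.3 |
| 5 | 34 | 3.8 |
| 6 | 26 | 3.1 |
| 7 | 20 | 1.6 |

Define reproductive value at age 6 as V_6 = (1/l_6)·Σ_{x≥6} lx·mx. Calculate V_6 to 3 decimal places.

lx = nx/n0 = nx/120: 1, 0.81667…, 0.63333…, 0.49167…, 0.33333…, 0.28333…, 0.21667…, 0.16667…
lx·mx for x ≥ 6: 0.671667…, 0.266667… → sum = 0.938333…
V_6 = 0.938333… / l_6 = 0.938333… / 0.216667… = 4.330769… → 4.331

4.331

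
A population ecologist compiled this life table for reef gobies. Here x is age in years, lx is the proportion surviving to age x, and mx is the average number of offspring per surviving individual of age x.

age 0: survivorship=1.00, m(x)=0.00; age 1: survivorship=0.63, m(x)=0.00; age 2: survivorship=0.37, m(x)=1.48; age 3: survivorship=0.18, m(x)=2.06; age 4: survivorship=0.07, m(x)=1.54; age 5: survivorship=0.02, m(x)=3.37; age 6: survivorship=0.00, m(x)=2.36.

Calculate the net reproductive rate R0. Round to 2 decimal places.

lx·mx by age: 0, 0, 0.5476, 0.3708, 0.1078, 0.0674, 0
R0 = Σ lx·mx = 1.0936 → 1.09

1.09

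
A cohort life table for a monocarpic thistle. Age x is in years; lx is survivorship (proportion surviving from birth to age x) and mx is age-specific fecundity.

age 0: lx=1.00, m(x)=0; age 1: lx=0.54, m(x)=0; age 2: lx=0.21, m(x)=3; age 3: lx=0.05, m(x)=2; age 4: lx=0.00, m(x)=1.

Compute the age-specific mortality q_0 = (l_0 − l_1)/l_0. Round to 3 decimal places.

0.460

q_0 = (l_0 − l_1) / l_0 = (1 − 0.54) / 1
     = 0.46 / 1 = 0.46 → 0.460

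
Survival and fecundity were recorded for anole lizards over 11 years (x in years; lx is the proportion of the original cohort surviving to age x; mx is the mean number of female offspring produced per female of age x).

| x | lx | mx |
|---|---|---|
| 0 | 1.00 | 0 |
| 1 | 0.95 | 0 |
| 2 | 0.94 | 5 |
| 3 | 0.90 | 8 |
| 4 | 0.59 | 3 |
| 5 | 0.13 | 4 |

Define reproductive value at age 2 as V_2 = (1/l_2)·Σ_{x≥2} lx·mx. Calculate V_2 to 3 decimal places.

15.096

lx·mx for x ≥ 2: 4.7, 7.2, 1.77, 0.52 → sum = 14.19
V_2 = 14.19 / l_2 = 14.19 / 0.94 = 15.095745… → 15.096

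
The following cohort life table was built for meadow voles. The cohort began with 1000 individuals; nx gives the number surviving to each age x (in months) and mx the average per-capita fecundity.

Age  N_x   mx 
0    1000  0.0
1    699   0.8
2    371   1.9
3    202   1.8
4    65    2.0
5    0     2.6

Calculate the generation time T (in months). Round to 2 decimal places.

lx = nx/n0 = nx/1000: 1, 0.699, 0.371, 0.202, 0.065, 0
lx·mx: 0, 0.5592, 0.7049, 0.3636, 0.13, 0 → R0 = 1.7577
x·lx·mx: 0, 0.5592, 1.4098, 1.0908, 0.52, 0 → Σ = 3.5798
T = 3.5798 / 1.7577 = 2.036639… → 2.04

2.04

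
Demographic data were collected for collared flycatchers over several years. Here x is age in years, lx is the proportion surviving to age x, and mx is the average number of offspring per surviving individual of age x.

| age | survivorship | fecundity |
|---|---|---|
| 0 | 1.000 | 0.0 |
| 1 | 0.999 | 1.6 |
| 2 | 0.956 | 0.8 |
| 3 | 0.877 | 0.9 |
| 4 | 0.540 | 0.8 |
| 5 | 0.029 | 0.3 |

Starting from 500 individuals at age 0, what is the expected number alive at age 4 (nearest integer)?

270

Expected survivors = N0 · l_4 = 500 × 0.540 = 270 → 270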